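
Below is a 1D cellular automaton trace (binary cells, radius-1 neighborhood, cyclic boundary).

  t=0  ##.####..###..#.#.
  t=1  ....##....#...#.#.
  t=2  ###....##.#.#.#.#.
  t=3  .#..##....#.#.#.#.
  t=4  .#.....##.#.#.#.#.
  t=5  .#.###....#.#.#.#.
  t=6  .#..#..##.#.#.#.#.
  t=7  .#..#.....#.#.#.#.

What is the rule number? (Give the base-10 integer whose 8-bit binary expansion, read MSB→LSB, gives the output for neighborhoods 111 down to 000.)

133

  [7] ### => #  t=0,i=4
  [6] ##. => .  t=0,i=1
  [5] #.# => .  t=0,i=2
  [4] #.. => .  t=0,i=7
  [3] .## => .  t=0,i=0
  [2] .#. => #  t=0,i=14
  [1] ..# => .  t=0,i=8
  [0] ... => #  t=1,i=0
  bits 10000101 = 133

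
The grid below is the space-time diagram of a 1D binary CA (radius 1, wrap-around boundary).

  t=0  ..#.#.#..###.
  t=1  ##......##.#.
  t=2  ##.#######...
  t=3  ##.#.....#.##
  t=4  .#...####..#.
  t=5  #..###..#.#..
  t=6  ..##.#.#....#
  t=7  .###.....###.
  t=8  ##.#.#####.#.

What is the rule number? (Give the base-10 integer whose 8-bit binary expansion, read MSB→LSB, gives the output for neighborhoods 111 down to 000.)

  [7] ### => .  t=0,i=10
  [6] ##. => #  t=0,i=11
  [5] #.# => .  t=0,i=3
  [4] #.. => .  t=0,i=7
  [3] .## => #  t=0,i=9
  [2] .#. => .  t=0,i=2
  [1] ..# => #  t=0,i=1
  [0] ... => #  t=0,i=0
  bits 01001011 = 75

75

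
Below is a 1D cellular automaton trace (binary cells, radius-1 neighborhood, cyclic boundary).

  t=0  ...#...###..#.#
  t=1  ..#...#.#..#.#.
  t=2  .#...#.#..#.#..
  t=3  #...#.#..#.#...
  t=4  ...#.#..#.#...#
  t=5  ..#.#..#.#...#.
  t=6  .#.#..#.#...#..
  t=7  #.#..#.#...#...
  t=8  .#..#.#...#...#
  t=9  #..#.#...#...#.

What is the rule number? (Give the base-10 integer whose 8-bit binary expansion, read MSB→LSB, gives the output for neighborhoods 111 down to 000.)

162

  nb ###: next=#  (t=0,i=8, bit7=1)
  nb ##.: next=.  (t=0,i=9, bit6=0)
  nb #.#: next=#  (t=0,i=13, bit5=1)
  nb #..: next=.  (t=0,i=0, bit4=0)
  nb .##: next=.  (t=0,i=7, bit3=0)
  nb .#.: next=.  (t=0,i=3, bit2=0)
  nb ..#: next=#  (t=0,i=2, bit1=1)
  nb ...: next=.  (t=0,i=1, bit0=0)
  bits 10100010 = 162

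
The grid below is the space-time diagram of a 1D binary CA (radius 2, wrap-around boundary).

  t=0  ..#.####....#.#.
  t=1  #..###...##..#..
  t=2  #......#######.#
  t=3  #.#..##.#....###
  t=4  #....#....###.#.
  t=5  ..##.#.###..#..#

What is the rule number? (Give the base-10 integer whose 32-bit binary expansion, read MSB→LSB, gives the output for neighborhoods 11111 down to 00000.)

  ##### -> .   bit 31 = 0  t=2,i=9
  ####. -> .   bit 30 = 0  t=0,i=6
  ###.# -> #   bit 29 = 1  t=2,i=13
  ###.. -> .   bit 28 = 0  t=0,i=7
  ##.## -> #   bit 27 = 1  t=2,i=14
  ##.#. -> .   bit 26 = 0  t=3,i=1
  ##..# -> #   bit 25 = 1  t=1,i=11
  ##... -> .   bit 24 = 0  t=0,i=8
  #.### -> #   bit 23 = 1  t=0,i=4
  #.##. -> #   bit 22 = 1  t=2,i=15
  #.#.# -> .   bit 21 = 0  t=4,i=14
  #.#.. -> .   bit 20 = 0  t=0,i=14
  #..## -> .   bit 19 = 0  t=1,i=2
  #..#. -> #   bit 18 = 1  t=1,i=12
  #...# -> #   bit 17 = 1  t=0,i=0
  #.... -> #   bit 16 = 1  t=0,i=9
  .#### -> #   bit 15 = 1  t=0,i=5
  .###. -> .   bit 14 = 0  t=1,i=4
  .##.# -> .   bit 13 = 0  t=3,i=6
  .##.. -> #   bit 12 = 1  t=1,i=10
  .#.## -> #   bit 11 = 1  t=0,i=3
  .#.#. -> #   bit 10 = 1  t=0,i=13
  .#..# -> .   bit 9 = 0  t=1,i=1
  .#... -> .   bit 8 = 0  t=0,i=15
  ..### -> .   bit 7 = 0  t=1,i=3
  ..##. -> #   bit 6 = 1  t=1,i=9
  ..#.# -> .   bit 5 = 0  t=0,i=2
  ..#.. -> #   bit 4 = 1  t=1,i=0
  ...## -> #   bit 3 = 1  t=1,i=8
  ...#. -> .   bit 2 = 0  t=0,i=1
  ....# -> #   bit 1 = 1  t=0,i=10
  ..... -> .   bit 0 = 0  t=2,i=3
  bits 00101010110001111001110001011010 = 717724762

717724762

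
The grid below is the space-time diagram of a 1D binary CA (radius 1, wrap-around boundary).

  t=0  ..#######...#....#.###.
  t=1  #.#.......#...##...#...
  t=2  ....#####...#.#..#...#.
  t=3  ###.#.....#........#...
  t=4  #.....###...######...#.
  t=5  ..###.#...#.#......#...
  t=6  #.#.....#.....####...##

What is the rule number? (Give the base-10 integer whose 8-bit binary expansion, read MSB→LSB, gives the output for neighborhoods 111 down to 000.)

9

  [7] ### => .  t=0,i=3
  [6] ##. => .  t=0,i=8
  [5] #.# => .  t=0,i=18
  [4] #.. => .  t=0,i=9
  [3] .## => #  t=0,i=2
  [2] .#. => .  t=0,i=12
  [1] ..# => .  t=0,i=1
  [0] ... => #  t=0,i=0
  bits 00001001 = 9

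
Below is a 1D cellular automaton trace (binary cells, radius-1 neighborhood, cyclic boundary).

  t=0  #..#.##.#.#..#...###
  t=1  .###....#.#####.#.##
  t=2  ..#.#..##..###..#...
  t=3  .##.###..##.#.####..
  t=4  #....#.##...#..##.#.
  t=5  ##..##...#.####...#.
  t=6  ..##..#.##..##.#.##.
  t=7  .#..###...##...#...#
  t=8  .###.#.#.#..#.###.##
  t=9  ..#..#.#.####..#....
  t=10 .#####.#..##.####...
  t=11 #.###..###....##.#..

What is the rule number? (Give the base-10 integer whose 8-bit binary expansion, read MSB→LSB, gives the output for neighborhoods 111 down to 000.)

150

  ###|#  b7=1 t=0,i=18
  ##.|.  b6=0 t=0,i=0
  #.#|.  b5=0 t=0,i=4
  #..|#  b4=1 t=0,i=1
  .##|.  b3=0 t=0,i=5
  .#.|#  b2=1 t=0,i=3
  ..#|#  b1=1 t=0,i=2
  ...|.  b0=0 t=0,i=15
  bits 10010110 = 150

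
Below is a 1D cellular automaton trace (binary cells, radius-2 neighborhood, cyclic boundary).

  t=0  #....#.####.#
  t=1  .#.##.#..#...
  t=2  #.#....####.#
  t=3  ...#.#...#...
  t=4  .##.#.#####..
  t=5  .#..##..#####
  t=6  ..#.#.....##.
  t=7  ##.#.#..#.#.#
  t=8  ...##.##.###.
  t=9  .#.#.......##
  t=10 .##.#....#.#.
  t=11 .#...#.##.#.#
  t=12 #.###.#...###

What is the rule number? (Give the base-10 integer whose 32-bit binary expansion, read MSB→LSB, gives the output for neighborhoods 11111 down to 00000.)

3508932438

  nb #####: next=#  (t=4,i=8, bit31=1)
  nb ####.: next=#  (t=0,i=9, bit30=1)
  nb ###.#: next=.  (t=0,i=10, bit29=0)
  nb ###..: next=#  (t=4,i=10, bit28=1)
  nb ##.##: next=.  (t=0,i=11, bit27=0)
  nb ##.#.: next=.  (t=1,i=5, bit26=0)
  nb ##..#: next=.  (t=5,i=6, bit25=0)
  nb ##...: next=#  (t=0,i=1, bit24=1)
  nb #.###: next=.  (t=0,i=7, bit23=0)
  nb #.##.: next=.  (t=0,i=12, bit22=0)
  nb #.#.#: next=#  (t=4,i=4, bit21=1)
  nb #.#..: next=.  (t=1,i=6, bit20=0)
  nb #..##: next=.  (t=5,i=3, bit19=0)
  nb #..#.: next=#  (t=1,i=8, bit18=1)
  nb #...#: next=#  (t=3,i=7, bit17=1)
  nb #....: next=.  (t=0,i=2, bit16=0)
  nb .####: next=.  (t=0,i=8, bit15=0)
  nb .###.: next=.  (t=7,i=0, bit14=0)
  nb .##.#: next=.  (t=1,i=4, bit13=0)
  nb .##..: next=.  (t=0,i=0, bit12=0)
  nb .#.##: next=#  (t=0,i=6, bit11=1)
  nb .#.#.: next=#  (t=3,i=4, bit10=1)
  nb .#..#: next=#  (t=1,i=7, bit9=1)
  nb .#...: next=#  (t=1,i=10, bit8=1)
  nb ..###: next=.  (t=2,i=7, bit7=0)
  nb ..##.: next=#  (t=4,i=1, bit6=1)
  nb ..#.#: next=.  (t=0,i=5, bit5=0)
  nb ..#..: next=#  (t=1,i=9, bit4=1)
  nb ...##: next=.  (t=2,i=6, bit3=0)
  nb ...#.: next=#  (t=0,i=4, bit2=1)
  nb ....#: next=#  (t=0,i=3, bit1=1)
  nb .....: next=.  (t=3,i=0, bit0=0)
  bits 11010001001001100000111101010110 = 3508932438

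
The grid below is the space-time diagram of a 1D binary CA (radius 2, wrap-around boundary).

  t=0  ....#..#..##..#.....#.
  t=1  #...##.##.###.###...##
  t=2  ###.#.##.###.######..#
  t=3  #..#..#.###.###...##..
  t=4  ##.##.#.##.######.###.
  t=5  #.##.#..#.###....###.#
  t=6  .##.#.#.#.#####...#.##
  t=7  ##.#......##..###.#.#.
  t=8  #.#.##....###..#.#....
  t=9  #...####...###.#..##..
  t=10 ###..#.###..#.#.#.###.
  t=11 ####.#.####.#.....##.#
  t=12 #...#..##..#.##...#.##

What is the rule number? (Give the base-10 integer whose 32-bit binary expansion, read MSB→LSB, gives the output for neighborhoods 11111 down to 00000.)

  #####|.  b31=0 t=2,i=15
  ####.|.  b30=0 t=2,i=1
  ###.#|.  b29=0 t=1,i=12
  ###..|#  b28=1 t=1,i=0
  ##.##|#  b27=1 t=1,i=6
  ##.#.|#  b26=1 t=2,i=3
  ##..#|#  b25=1 t=0,i=12
  ##...|#  b24=1 t=1,i=1
  #.###|#  b23=1 t=1,i=10
  #.##.|#  b22=1 t=1,i=7
  #.#.#|.  b21=0 t=2,i=4
  #.#..|.  b20=0 t=5,i=5
  #..##|.  b19=0 t=0,i=9
  #..#.|.  b18=0 t=0,i=6
  #...#|#  b17=1 t=1,i=2
  #....|#  b16=1 t=0,i=0
  .####|#  b15=1 t=2,i=0
  .###.|#  b14=1 t=1,i=11
  .##.#|.  b13=0 t=1,i=5
  .##..|#  b12=1 t=0,i=11
  .#.##|.  b11=0 t=2,i=5
  .#.#.|.  b10=0 t=6,i=5
  .#..#|#  b9=1 t=0,i=5
  .#...|#  b8=1 t=0,i=15
  ..###|.  b7=0 t=1,i=20
  ..##.|#  b6=1 t=0,i=10
  ..#.#|#  b5=1 t=3,i=6
  ..#..|#  b4=1 t=0,i=4
  ...##|.  b3=0 t=1,i=3
  ...#.|.  b2=0 t=0,i=3
  ....#|.  b1=0 t=0,i=2
  .....|.  b0=0 t=0,i=1
  bits 00011111110000111101001101110000 = 532927344

532927344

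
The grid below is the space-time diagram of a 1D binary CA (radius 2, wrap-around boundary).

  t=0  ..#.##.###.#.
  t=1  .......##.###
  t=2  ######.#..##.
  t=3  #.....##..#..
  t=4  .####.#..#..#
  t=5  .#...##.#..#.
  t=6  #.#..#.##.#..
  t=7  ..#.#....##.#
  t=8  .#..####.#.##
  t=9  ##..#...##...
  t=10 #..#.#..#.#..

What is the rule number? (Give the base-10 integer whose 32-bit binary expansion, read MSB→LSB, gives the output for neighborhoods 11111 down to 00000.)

  [31] ##### => .  t=2,i=2
  [30] ####. => .  t=2,i=4
  [29] ###.# => .  t=0,i=9
  [28] ###.. => .  t=1,i=12
  [27] ##.## => .  t=0,i=6
  [26] ##.#. => #  t=0,i=10
  [25] ##..# => .  t=3,i=8
  [24] ##... => #  t=1,i=0
  [23] #.### => #  t=0,i=7
  [22] #.##. => .  t=0,i=4
  [21] #.#.# => #  t=8,i=9
  [20] #.#.. => #  t=0,i=11
  [19] #..## => .  t=2,i=9
  [18] #..#. => #  t=3,i=9
  [17] #...# => .  t=0,i=0
  [16] #.... => #  t=1,i=1
  [15] .#### => .  t=2,i=1
  [14] .###. => #  t=0,i=8
  [13] .##.# => .  t=0,i=5
  [12] .##.. => .  t=3,i=7
  [11] .#.## => .  t=0,i=3
  [10] .#.#. => .  t=6,i=1
  [9] .#..# => .  t=2,i=8
  [8] .#... => #  t=0,i=12
  [7] ..### => #  t=8,i=4
  [6] ..##. => #  t=1,i=7
  [5] ..#.# => .  t=0,i=2
  [4] ..#.. => .  t=3,i=0
  [3] ...## => .  t=1,i=6
  [2] ...#. => .  t=0,i=1
  [1] ....# => #  t=1,i=5
  [0] ..... => #  t=1,i=2
  bits 00000101101101010100000111000011 = 95764931

95764931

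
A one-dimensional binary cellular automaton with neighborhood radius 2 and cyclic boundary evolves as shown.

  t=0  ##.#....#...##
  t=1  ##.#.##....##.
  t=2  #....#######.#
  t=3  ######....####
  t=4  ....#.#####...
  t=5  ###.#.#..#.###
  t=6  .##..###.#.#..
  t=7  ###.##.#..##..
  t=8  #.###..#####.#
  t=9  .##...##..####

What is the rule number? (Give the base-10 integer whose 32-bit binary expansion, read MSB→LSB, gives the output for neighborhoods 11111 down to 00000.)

1775834859

  nb #####: next=.  (t=2,i=7, bit31=0)
  nb ####.: next=#  (t=0,i=0, bit30=1)
  nb ###.#: next=#  (t=0,i=1, bit29=1)
  nb ###..: next=.  (t=3,i=5, bit28=0)
  nb ##.##: next=#  (t=1,i=13, bit27=1)
  nb ##.#.: next=.  (t=0,i=2, bit26=0)
  nb ##..#: next=.  (t=6,i=3, bit25=0)
  nb ##...: next=#  (t=1,i=7, bit24=1)
  nb #.###: next=#  (t=4,i=6, bit23=1)
  nb #.##.: next=#  (t=1,i=0, bit22=1)
  nb #.#.#: next=.  (t=1,i=3, bit21=0)
  nb #.#..: next=#  (t=0,i=3, bit20=1)
  nb #..##: next=#  (t=6,i=4, bit19=1)
  nb #..#.: next=.  (t=5,i=8, bit18=0)
  nb #...#: next=.  (t=0,i=10, bit17=0)
  nb #....: next=#  (t=0,i=5, bit16=1)
  nb .####: next=.  (t=0,i=13, bit15=0)
  nb .###.: next=.  (t=6,i=6, bit14=0)
  nb .##.#: next=.  (t=1,i=1, bit13=0)
  nb .##..: next=#  (t=1,i=6, bit12=1)
  nb .#.##: next=.  (t=1,i=4, bit11=0)
  nb .#.#.: next=#  (t=5,i=5, bit10=1)
  nb .#..#: next=#  (t=5,i=7, bit9=1)
  nb .#...: next=.  (t=0,i=4, bit8=0)
  nb ..###: next=#  (t=0,i=12, bit7=1)
  nb ..##.: next=#  (t=1,i=11, bit6=1)
  nb ..#.#: next=#  (t=4,i=4, bit5=1)
  nb ..#..: next=.  (t=0,i=8, bit4=0)
  nb ...##: next=#  (t=0,i=11, bit3=1)
  nb ...#.: next=.  (t=0,i=7, bit2=0)
  nb ....#: next=#  (t=0,i=6, bit1=1)
  nb .....: next=#  (t=4,i=0, bit0=1)
  bits 01101001110110010001011011101011 = 1775834859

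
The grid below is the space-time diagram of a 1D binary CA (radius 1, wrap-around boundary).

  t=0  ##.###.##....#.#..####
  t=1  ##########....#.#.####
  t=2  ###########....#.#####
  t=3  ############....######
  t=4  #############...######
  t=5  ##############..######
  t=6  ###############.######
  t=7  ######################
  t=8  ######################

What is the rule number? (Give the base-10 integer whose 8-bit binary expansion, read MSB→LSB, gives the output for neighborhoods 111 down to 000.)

248

  ###|#  b7=1 t=0,i=0
  ##.|#  b6=1 t=0,i=1
  #.#|#  b5=1 t=0,i=2
  #..|#  b4=1 t=0,i=9
  .##|#  b3=1 t=0,i=3
  .#.|.  b2=0 t=0,i=13
  ..#|.  b1=0 t=0,i=12
  ...|.  b0=0 t=0,i=10
  bits 11111000 = 248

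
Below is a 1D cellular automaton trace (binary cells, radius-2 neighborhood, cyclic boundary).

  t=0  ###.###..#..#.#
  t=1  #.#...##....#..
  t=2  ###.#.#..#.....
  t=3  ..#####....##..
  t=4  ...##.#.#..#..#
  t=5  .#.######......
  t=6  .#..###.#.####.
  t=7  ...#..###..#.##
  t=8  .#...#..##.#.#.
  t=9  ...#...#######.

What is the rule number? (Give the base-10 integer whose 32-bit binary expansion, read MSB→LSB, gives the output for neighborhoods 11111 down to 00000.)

3061556321

  #####|#  b31=1 t=3,i=4
  ####.|.  b30=0 t=0,i=1
  ###.#|#  b29=1 t=0,i=2
  ###..|#  b28=1 t=0,i=6
  ##.##|.  b27=0 t=0,i=3
  ##.#.|#  b26=1 t=2,i=3
  ##..#|#  b25=1 t=0,i=7
  ##...|.  b24=0 t=1,i=8
  #.###|.  b23=0 t=0,i=4
  #.##.|#  b22=1 t=7,i=13
  #.#.#|#  b21=1 t=2,i=4
  #.#..|#  b20=1 t=1,i=2
  #..##|#  b19=1 t=6,i=3
  #..#.|.  b18=0 t=0,i=8
  #...#|#  b17=1 t=1,i=4
  #....|#  b16=1 t=1,i=9
  .####|#  b15=1 t=0,i=0
  .###.|.  b14=0 t=0,i=5
  .##.#|#  b13=1 t=4,i=4
  .##..|.  b12=0 t=1,i=7
  .#.##|.  b11=0 t=0,i=13
  .#.#.|#  b10=1 t=1,i=1
  .#..#|.  b9=0 t=0,i=10
  .#...|.  b8=0 t=1,i=3
  ..###|.  b7=0 t=2,i=0
  ..##.|#  b6=1 t=1,i=6
  ..#.#|#  b5=1 t=0,i=12
  ..#..|.  b4=0 t=0,i=9
  ...##|.  b3=0 t=1,i=5
  ...#.|.  b2=0 t=1,i=11
  ....#|.  b1=0 t=1,i=10
  .....|#  b0=1 t=2,i=12
  bits 10110110011110111010010001100001 = 3061556321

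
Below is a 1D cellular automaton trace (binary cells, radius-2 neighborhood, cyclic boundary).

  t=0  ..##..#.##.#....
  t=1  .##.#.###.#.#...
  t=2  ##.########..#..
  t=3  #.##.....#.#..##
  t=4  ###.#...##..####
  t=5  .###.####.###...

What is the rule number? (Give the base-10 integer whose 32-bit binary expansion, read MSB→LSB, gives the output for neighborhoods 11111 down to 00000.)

1877625836

  ##### -> .   bit 31 = 0  t=2,i=5
  ####. -> #   bit 30 = 1  t=2,i=9
  ###.# -> #   bit 29 = 1  t=1,i=8
  ###.. -> .   bit 28 = 0  t=2,i=10
  ##.## -> #   bit 27 = 1  t=2,i=2
  ##.#. -> #   bit 26 = 1  t=0,i=10
  ##..# -> #   bit 25 = 1  t=0,i=4
  ##... -> #   bit 24 = 1  t=3,i=4
  #.### -> #   bit 23 = 1  t=1,i=6
  #.##. -> #   bit 22 = 1  t=0,i=8
  #.#.# -> #   bit 21 = 1  t=1,i=4
  #.#.. -> .   bit 20 = 0  t=0,i=11
  #..## -> #   bit 19 = 1  t=2,i=15
  #..#. -> .   bit 18 = 0  t=0,i=5
  #...# -> #   bit 17 = 1  t=4,i=6
  #.... -> .   bit 16 = 0  t=0,i=13
  .#### -> .   bit 15 = 0  t=2,i=4
  .###. -> #   bit 14 = 1  t=1,i=7
  .##.# -> .   bit 13 = 0  t=0,i=9
  .##.. -> .   bit 12 = 0  t=0,i=3
  .#.## -> #   bit 11 = 1  t=0,i=7
  .#.#. -> .   bit 10 = 0  t=1,i=11
  .#..# -> #   bit 9 = 1  t=2,i=14
  .#... -> #   bit 8 = 1  t=0,i=12
  ..### -> #   bit 7 = 1  t=3,i=14
  ..##. -> #   bit 6 = 1  t=0,i=2
  ..#.# -> #   bit 5 = 1  t=0,i=6
  ..#.. -> .   bit 4 = 0  t=2,i=13
  ...## -> #   bit 3 = 1  t=0,i=1
  ...#. -> #   bit 2 = 1  t=3,i=8
  ....# -> .   bit 1 = 0  t=0,i=0
  ..... -> .   bit 0 = 0  t=0,i=14
  bits 01101111111010100100101111101100 = 1877625836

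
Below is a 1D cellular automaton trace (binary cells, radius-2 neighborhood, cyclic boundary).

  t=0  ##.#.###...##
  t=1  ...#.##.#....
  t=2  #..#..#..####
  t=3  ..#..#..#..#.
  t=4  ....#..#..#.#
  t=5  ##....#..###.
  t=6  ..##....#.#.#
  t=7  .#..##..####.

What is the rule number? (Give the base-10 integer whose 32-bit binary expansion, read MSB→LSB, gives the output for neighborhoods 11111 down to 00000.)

  #####|#  b31=1 t=2,i=11
  ####.|.  b30=0 t=0,i=0
  ###.#|.  b29=0 t=0,i=1
  ###..|.  b28=0 t=0,i=7
  ##.##|#  b27=1 t=5,i=12
  ##.#.|.  b26=0 t=0,i=2
  ##..#|.  b25=0 t=2,i=1
  ##...|#  b24=1 t=0,i=8
  #.###|#  b23=1 t=0,i=5
  #.##.|.  b22=0 t=1,i=5
  #.#.#|#  b21=1 t=0,i=3
  #.#..|.  b20=0 t=1,i=8
  #..##|#  b19=1 t=2,i=8
  #..#.|#  b18=1 t=2,i=2
  #...#|.  b17=0 t=0,i=9
  #....|#  b16=1 t=1,i=10
  .####|.  b15=0 t=0,i=12
  .###.|#  b14=1 t=0,i=6
  .##.#|#  b13=1 t=1,i=6
  .##..|.  b12=0 t=5,i=1
  .#.##|.  b11=0 t=0,i=4
  .#.#.|#  b10=1 t=4,i=11
  .#..#|.  b9=0 t=2,i=4
  .#...|#  b8=1 t=1,i=9
  ..###|.  b7=0 t=0,i=11
  ..##.|.  b6=0 t=6,i=2
  ..#.#|#  b5=1 t=1,i=3
  ..#..|.  b4=0 t=2,i=3
  ...##|.  b3=0 t=0,i=10
  ...#.|.  b2=0 t=1,i=2
  ....#|.  b1=0 t=1,i=1
  .....|#  b0=1 t=1,i=0
  bits 10001001101011010110010100100001 = 2309842209

2309842209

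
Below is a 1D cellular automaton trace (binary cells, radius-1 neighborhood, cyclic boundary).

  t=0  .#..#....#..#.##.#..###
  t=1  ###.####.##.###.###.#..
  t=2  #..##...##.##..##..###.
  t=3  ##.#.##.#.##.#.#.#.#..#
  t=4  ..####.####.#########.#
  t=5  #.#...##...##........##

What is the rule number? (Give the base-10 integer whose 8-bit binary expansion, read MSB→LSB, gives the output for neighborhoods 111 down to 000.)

  [7] ### => .  t=0,i=21
  [6] ##. => .  t=0,i=15
  [5] #.# => #  t=0,i=0
  [4] #.. => #  t=0,i=2
  [3] .## => #  t=0,i=14
  [2] .#. => #  t=0,i=1
  [1] ..# => .  t=0,i=3
  [0] ... => #  t=0,i=6
  bits 00111101 = 61

61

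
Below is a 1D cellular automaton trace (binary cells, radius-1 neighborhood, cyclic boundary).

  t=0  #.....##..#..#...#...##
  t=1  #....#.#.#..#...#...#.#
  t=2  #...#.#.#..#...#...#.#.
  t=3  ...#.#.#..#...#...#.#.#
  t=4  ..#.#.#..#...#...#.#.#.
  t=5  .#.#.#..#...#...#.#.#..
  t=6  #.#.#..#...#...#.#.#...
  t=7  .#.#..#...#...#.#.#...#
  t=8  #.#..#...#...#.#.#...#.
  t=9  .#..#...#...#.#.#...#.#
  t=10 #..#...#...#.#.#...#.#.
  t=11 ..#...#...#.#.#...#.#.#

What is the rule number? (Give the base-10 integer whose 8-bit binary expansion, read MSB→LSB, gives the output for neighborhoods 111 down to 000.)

226

  nb ###: next=#  (t=0,i=22, bit7=1)
  nb ##.: next=#  (t=0,i=0, bit6=1)
  nb #.#: next=#  (t=1,i=6, bit5=1)
  nb #..: next=.  (t=0,i=1, bit4=0)
  nb .##: next=.  (t=0,i=6, bit3=0)
  nb .#.: next=.  (t=0,i=10, bit2=0)
  nb ..#: next=#  (t=0,i=5, bit1=1)
  nb ...: next=.  (t=0,i=2, bit0=0)
  bits 11100010 = 226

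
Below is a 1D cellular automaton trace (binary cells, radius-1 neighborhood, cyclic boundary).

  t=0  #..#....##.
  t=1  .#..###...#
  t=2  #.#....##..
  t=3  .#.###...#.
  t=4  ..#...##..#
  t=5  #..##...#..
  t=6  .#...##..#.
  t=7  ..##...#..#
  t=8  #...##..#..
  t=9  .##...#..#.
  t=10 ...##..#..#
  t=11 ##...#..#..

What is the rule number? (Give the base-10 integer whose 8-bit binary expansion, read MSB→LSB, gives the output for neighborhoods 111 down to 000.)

49

  nb ###: next=.  (t=1,i=5, bit7=0)
  nb ##.: next=.  (t=0,i=9, bit6=0)
  nb #.#: next=#  (t=0,i=10, bit5=1)
  nb #..: next=#  (t=0,i=1, bit4=1)
  nb .##: next=.  (t=0,i=8, bit3=0)
  nb .#.: next=.  (t=0,i=0, bit2=0)
  nb ..#: next=.  (t=0,i=2, bit1=0)
  nb ...: next=#  (t=0,i=5, bit0=1)
  bits 00110001 = 49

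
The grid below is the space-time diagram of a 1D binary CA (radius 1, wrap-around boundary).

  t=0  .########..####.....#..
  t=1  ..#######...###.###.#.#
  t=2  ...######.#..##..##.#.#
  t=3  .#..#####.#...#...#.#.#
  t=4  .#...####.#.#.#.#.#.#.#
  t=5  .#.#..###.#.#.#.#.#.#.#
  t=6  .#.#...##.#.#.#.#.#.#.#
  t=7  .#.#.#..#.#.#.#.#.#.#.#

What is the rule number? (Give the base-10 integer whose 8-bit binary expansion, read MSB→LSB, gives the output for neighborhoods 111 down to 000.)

197

  ### -> #   bit 7 = 1  t=0,i=2
  ##. -> #   bit 6 = 1  t=0,i=8
  #.# -> .   bit 5 = 0  t=1,i=15
  #.. -> .   bit 4 = 0  t=0,i=9
  .## -> .   bit 3 = 0  t=0,i=1
  .#. -> #   bit 2 = 1  t=0,i=20
  ..# -> .   bit 1 = 0  t=0,i=0
  ... -> #   bit 0 = 1  t=0,i=16
  bits 11000101 = 197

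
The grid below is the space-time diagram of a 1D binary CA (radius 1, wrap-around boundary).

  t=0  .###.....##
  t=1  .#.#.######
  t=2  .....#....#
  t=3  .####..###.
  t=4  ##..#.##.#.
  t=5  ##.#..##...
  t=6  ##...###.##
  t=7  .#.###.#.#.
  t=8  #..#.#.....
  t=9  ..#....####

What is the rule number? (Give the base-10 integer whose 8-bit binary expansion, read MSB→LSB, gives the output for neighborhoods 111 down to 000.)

75

  ### -> .   bit 7 = 0  t=0,i=2
  ##. -> #   bit 6 = 1  t=0,i=3
  #.# -> .   bit 5 = 0  t=0,i=0
  #.. -> .   bit 4 = 0  t=0,i=4
  .## -> #   bit 3 = 1  t=0,i=1
  .#. -> .   bit 2 = 0  t=1,i=1
  ..# -> #   bit 1 = 1  t=0,i=8
  ... -> #   bit 0 = 1  t=0,i=5
  bits 01001011 = 75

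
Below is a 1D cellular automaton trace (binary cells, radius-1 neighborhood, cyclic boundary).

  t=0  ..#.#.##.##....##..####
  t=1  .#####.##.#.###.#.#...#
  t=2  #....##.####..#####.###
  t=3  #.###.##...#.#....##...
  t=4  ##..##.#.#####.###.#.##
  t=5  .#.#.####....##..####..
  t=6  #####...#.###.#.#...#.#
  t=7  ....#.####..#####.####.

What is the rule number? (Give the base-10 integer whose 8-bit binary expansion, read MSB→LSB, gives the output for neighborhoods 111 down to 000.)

  ###|.  b7=0 t=0,i=20
  ##.|#  b6=1 t=0,i=7
  #.#|#  b5=1 t=0,i=3
  #..|.  b4=0 t=0,i=0
  .##|.  b3=0 t=0,i=6
  .#.|#  b2=1 t=0,i=2
  ..#|#  b1=1 t=0,i=1
  ...|#  b0=1 t=0,i=12
  bits 01100111 = 103

103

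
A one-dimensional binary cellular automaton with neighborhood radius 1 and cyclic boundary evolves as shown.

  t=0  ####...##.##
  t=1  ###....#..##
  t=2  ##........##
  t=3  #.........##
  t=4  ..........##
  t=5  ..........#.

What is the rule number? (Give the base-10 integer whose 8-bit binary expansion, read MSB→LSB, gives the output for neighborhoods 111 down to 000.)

  [7] ### => #  t=0,i=0
  [6] ##. => .  t=0,i=3
  [5] #.# => .  t=0,i=9
  [4] #.. => .  t=0,i=4
  [3] .## => #  t=0,i=7
  [2] .#. => .  t=1,i=7
  [1] ..# => .  t=0,i=6
  [0] ... => .  t=0,i=5
  bits 10001000 = 136

136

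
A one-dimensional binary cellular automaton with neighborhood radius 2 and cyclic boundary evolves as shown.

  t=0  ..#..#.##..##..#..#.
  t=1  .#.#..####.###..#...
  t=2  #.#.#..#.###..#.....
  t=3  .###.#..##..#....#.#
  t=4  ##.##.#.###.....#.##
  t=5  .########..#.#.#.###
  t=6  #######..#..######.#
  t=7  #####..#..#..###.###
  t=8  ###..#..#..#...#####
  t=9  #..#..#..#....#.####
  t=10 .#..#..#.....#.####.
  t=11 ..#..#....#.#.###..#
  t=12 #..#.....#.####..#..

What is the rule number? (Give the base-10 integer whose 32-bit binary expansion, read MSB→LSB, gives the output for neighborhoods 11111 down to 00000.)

  #####|#  b31=1 t=5,i=3
  ####.|.  b30=0 t=1,i=8
  ###.#|#  b29=1 t=1,i=9
  ###..|.  b28=0 t=1,i=13
  ##.##|#  b27=1 t=1,i=10
  ##.#.|#  b26=1 t=3,i=4
  ##..#|#  b25=1 t=0,i=9
  ##...|#  b24=1 t=4,i=11
  #.###|#  b23=1 t=1,i=11
  #.##.|#  b22=1 t=0,i=7
  #.#.#|#  b21=1 t=2,i=2
  #.#..|.  b20=0 t=1,i=3
  #..##|.  b19=0 t=0,i=10
  #..#.|.  b18=0 t=0,i=4
  #...#|.  b17=0 t=0,i=0
  #....|.  b16=0 t=1,i=18
  .####|#  b15=1 t=1,i=7
  .###.|.  b14=0 t=1,i=12
  .##.#|#  b13=1 t=4,i=4
  .##..|#  b12=1 t=0,i=8
  .#.##|#  b11=1 t=0,i=6
  .#.#.|#  b10=1 t=1,i=2
  .#..#|#  b9=1 t=0,i=3
  .#...|.  b8=0 t=0,i=19
  ..###|.  b7=0 t=1,i=6
  ..##.|#  b6=1 t=0,i=11
  ..#.#|.  b5=0 t=0,i=5
  ..#..|.  b4=0 t=0,i=2
  ...##|#  b3=1 t=8,i=14
  ...#.|#  b2=1 t=0,i=1
  ....#|.  b1=0 t=1,i=19
  .....|#  b0=1 t=2,i=17
  bits 10101111111000001011111001001101 = 2950741581

2950741581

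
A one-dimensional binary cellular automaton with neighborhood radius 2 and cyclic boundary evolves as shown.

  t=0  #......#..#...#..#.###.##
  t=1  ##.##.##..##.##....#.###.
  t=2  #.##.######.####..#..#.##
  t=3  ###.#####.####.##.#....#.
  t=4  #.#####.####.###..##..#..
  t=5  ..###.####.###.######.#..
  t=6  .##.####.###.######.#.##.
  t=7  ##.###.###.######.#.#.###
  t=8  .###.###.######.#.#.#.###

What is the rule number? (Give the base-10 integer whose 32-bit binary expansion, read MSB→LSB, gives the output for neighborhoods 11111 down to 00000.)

3153629661

  #####|#  b31=1 t=2,i=7
  ####.|.  b30=0 t=2,i=9
  ###.#|#  b29=1 t=0,i=21
  ###..|#  b28=1 t=0,i=0
  ##.##|#  b27=1 t=0,i=22
  ##.#.|.  b26=0 t=3,i=17
  ##..#|#  b25=1 t=1,i=8
  ##...|#  b24=1 t=0,i=1
  #.###|#  b23=1 t=0,i=19
  #.##.|#  b22=1 t=1,i=0
  #.#.#|#  b21=1 t=6,i=20
  #.#..|#  b20=1 t=3,i=18
  #..##|#  b19=1 t=1,i=9
  #..#.|.  b18=0 t=0,i=9
  #...#|.  b17=0 t=0,i=12
  #....|.  b16=0 t=0,i=2
  .####|#  b15=1 t=2,i=6
  .###.|.  b14=0 t=0,i=20
  .##.#|.  b13=0 t=1,i=1
  .##..|#  b12=1 t=1,i=7
  .#.##|.  b11=0 t=0,i=18
  .#.#.|.  b10=0 t=7,i=19
  .#..#|.  b9=0 t=0,i=8
  .#...|#  b8=1 t=0,i=11
  ..###|#  b7=1 t=5,i=2
  ..##.|#  b6=1 t=1,i=10
  ..#.#|.  b5=0 t=0,i=17
  ..#..|#  b4=1 t=0,i=7
  ...##|#  b3=1 t=5,i=1
  ...#.|#  b2=1 t=0,i=6
  ....#|.  b1=0 t=0,i=5
  .....|#  b0=1 t=0,i=3
  bits 10111011111110001001000111011101 = 3153629661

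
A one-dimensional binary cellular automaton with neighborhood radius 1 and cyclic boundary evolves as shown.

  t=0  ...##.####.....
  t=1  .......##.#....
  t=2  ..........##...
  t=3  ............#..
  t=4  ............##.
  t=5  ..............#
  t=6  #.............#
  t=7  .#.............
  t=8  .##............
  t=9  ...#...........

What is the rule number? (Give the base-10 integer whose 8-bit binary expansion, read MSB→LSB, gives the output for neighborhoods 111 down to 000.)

  nb ###: next=#  (t=0,i=7, bit7=1)
  nb ##.: next=.  (t=0,i=4, bit6=0)
  nb #.#: next=.  (t=0,i=5, bit5=0)
  nb #..: next=#  (t=0,i=10, bit4=1)
  nb .##: next=.  (t=0,i=3, bit3=0)
  nb .#.: next=#  (t=1,i=10, bit2=1)
  nb ..#: next=.  (t=0,i=2, bit1=0)
  nb ...: next=.  (t=0,i=0, bit0=0)
  bits 10010100 = 148

148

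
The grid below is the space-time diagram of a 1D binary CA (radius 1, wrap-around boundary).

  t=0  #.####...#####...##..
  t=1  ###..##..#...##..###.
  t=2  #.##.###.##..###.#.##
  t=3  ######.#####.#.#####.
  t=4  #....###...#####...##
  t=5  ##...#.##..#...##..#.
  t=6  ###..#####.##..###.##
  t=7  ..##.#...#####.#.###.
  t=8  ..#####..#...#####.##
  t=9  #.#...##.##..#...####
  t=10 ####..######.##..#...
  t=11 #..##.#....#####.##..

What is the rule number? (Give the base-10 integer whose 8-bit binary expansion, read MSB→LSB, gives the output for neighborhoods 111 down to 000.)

  nb ###: next=.  (t=0,i=3, bit7=0)
  nb ##.: next=#  (t=0,i=5, bit6=1)
  nb #.#: next=#  (t=0,i=1, bit5=1)
  nb #..: next=#  (t=0,i=6, bit4=1)
  nb .##: next=#  (t=0,i=2, bit3=1)
  nb .#.: next=#  (t=0,i=0, bit2=1)
  nb ..#: next=.  (t=0,i=8, bit1=0)
  nb ...: next=.  (t=0,i=7, bit0=0)
  bits 01111100 = 124

124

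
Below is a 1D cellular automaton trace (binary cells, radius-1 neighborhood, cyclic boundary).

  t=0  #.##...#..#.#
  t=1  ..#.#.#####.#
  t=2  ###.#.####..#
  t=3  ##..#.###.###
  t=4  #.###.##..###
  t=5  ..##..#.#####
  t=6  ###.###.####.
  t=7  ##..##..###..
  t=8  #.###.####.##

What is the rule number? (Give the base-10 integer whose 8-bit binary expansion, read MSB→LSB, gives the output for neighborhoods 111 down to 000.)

158

  ###|#  b7=1 t=1,i=7
  ##.|.  b6=0 t=0,i=0
  #.#|.  b5=0 t=0,i=1
  #..|#  b4=1 t=0,i=4
  .##|#  b3=1 t=0,i=2
  .#.|#  b2=1 t=0,i=7
  ..#|#  b1=1 t=0,i=6
  ...|.  b0=0 t=0,i=5
  bits 10011110 = 158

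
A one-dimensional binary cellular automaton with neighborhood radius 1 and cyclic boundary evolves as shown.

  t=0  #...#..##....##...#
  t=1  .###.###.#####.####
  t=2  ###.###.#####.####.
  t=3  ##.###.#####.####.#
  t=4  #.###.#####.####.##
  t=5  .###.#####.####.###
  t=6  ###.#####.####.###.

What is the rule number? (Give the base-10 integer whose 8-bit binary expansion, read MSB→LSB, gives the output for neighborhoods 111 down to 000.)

187

  [7] ### => #  t=1,i=2
  [6] ##. => .  t=0,i=0
  [5] #.# => #  t=1,i=0
  [4] #.. => #  t=0,i=1
  [3] .## => #  t=0,i=7
  [2] .#. => .  t=0,i=4
  [1] ..# => #  t=0,i=3
  [0] ... => #  t=0,i=2
  bits 10111011 = 187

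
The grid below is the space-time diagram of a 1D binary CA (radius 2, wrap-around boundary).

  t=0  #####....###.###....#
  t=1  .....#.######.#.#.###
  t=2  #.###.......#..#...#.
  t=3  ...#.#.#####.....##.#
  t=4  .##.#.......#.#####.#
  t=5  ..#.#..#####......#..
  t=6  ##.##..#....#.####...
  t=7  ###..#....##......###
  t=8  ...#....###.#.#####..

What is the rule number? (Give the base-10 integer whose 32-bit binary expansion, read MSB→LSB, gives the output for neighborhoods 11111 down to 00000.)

  nb #####: next=.  (t=0,i=1, bit31=0)
  nb ####.: next=.  (t=0,i=3, bit30=0)
  nb ###.#: next=#  (t=0,i=11, bit29=1)
  nb ###..: next=.  (t=0,i=4, bit28=0)
  nb ##.##: next=#  (t=0,i=12, bit27=1)
  nb ##.#.: next=.  (t=1,i=13, bit26=0)
  nb ##..#: next=#  (t=6,i=5, bit25=1)
  nb ##...: next=#  (t=0,i=5, bit24=1)
  nb #.###: next=.  (t=0,i=13, bit23=0)
  nb #.##.: next=.  (t=4,i=1, bit22=0)
  nb #.#.#: next=.  (t=1,i=14, bit21=0)
  nb #.#..: next=#  (t=3,i=20, bit20=1)
  nb #..##: next=.  (t=5,i=6, bit19=0)
  nb #..#.: next=.  (t=2,i=14, bit18=0)
  nb #...#: next=#  (t=2,i=17, bit17=1)
  nb #....: next=.  (t=0,i=6, bit16=0)
  nb .####: next=.  (t=0,i=0, bit15=0)
  nb .###.: next=#  (t=0,i=10, bit14=1)
  nb .##.#: next=#  (t=3,i=18, bit13=1)
  nb .##..: next=.  (t=6,i=4, bit12=0)
  nb .#.##: next=.  (t=1,i=6, bit11=0)
  nb .#.#.: next=#  (t=1,i=15, bit10=1)
  nb .#..#: next=.  (t=2,i=13, bit9=0)
  nb .#...: next=.  (t=2,i=16, bit8=0)
  nb ..###: next=#  (t=0,i=9, bit7=1)
  nb ..##.: next=#  (t=3,i=17, bit6=1)
  nb ..#.#: next=.  (t=1,i=5, bit5=0)
  nb ..#..: next=.  (t=2,i=12, bit4=0)
  nb ...##: next=#  (t=0,i=8, bit3=1)
  nb ...#.: next=#  (t=1,i=4, bit2=1)
  nb ....#: next=#  (t=0,i=7, bit1=1)
  nb .....: next=#  (t=1,i=2, bit0=1)
  bits 00101011000100100110010011001111 = 722625743

722625743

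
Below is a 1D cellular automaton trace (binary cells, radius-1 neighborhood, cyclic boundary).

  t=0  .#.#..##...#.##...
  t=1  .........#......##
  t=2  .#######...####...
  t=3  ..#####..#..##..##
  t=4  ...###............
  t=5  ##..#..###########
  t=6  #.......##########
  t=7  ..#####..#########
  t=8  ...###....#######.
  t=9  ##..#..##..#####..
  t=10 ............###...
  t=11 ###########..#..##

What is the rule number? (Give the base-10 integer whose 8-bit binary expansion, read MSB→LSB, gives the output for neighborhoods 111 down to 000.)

129

  nb ###: next=#  (t=2,i=2, bit7=1)
  nb ##.: next=.  (t=0,i=7, bit6=0)
  nb #.#: next=.  (t=0,i=2, bit5=0)
  nb #..: next=.  (t=0,i=4, bit4=0)
  nb .##: next=.  (t=0,i=6, bit3=0)
  nb .#.: next=.  (t=0,i=1, bit2=0)
  nb ..#: next=.  (t=0,i=0, bit1=0)
  nb ...: next=#  (t=0,i=9, bit0=1)
  bits 10000001 = 129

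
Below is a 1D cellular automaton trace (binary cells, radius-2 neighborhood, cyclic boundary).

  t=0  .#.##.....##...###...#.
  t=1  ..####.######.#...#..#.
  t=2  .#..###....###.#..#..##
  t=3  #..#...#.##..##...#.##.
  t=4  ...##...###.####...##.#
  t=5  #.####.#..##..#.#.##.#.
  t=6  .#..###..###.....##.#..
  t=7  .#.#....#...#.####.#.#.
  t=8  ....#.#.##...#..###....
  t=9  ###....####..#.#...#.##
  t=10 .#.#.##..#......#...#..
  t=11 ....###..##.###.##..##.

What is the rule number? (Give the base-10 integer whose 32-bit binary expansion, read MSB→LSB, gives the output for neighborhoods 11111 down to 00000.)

1833441627

  ##### -> .   bit 31 = 0  t=1,i=9
  ####. -> #   bit 30 = 1  t=1,i=4
  ###.# -> #   bit 29 = 1  t=1,i=5
  ###.. -> .   bit 28 = 0  t=0,i=17
  ##.## -> #   bit 27 = 1  t=1,i=6
  ##.#. -> #   bit 26 = 1  t=1,i=13
  ##..# -> .   bit 25 = 0  t=3,i=11
  ##... -> #   bit 24 = 1  t=0,i=5
  #.### -> .   bit 23 = 0  t=1,i=7
  #.##. -> #   bit 22 = 1  t=0,i=3
  #.#.# -> .   bit 21 = 0  t=5,i=0
  #.#.. -> .   bit 20 = 0  t=1,i=14
  #..## -> #   bit 19 = 1  t=2,i=3
  #..#. -> .   bit 18 = 0  t=0,i=0
  #...# -> .   bit 17 = 0  t=0,i=13
  #.... -> .   bit 16 = 0  t=0,i=6
  .#### -> .   bit 15 = 0  t=1,i=3
  .###. -> .   bit 14 = 0  t=0,i=16
  .##.# -> .   bit 13 = 0  t=2,i=22
  .##.. -> #   bit 12 = 1  t=0,i=4
  .#.## -> #   bit 11 = 1  t=0,i=2
  .#.#. -> .   bit 10 = 0  t=5,i=15
  .#..# -> .   bit 9 = 0  t=0,i=22
  .#... -> #   bit 8 = 1  t=1,i=15
  ..### -> .   bit 7 = 0  t=0,i=15
  ..##. -> #   bit 6 = 1  t=0,i=10
  ..#.# -> .   bit 5 = 0  t=0,i=1
  ..#.. -> #   bit 4 = 1  t=0,i=21
  ...## -> #   bit 3 = 1  t=0,i=9
  ...#. -> .   bit 2 = 0  t=0,i=20
  ....# -> #   bit 1 = 1  t=0,i=8
  ..... -> #   bit 0 = 1  t=0,i=7
  bits 01101101010010000001100101011011 = 1833441627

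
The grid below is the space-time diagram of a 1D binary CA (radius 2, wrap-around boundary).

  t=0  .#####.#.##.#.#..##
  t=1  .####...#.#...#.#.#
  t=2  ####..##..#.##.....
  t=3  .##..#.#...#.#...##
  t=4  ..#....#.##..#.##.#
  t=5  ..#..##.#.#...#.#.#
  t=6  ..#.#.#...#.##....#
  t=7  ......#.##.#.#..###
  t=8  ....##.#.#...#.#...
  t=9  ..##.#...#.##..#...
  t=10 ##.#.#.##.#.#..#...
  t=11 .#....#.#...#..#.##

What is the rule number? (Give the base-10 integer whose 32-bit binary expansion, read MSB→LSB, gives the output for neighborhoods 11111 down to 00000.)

  [31] ##### => #  t=0,i=3
  [30] ####. => #  t=0,i=4
  [29] ###.# => .  t=0,i=5
  [28] ###.. => .  t=1,i=4
  [27] ##.## => .  t=0,i=0
  [26] ##.#. => .  t=0,i=6
  [25] ##..# => .  t=2,i=4
  [24] ##... => .  t=1,i=5
  [23] #.### => #  t=0,i=1
  [22] #.##. => .  t=0,i=9
  [21] #.#.# => .  t=0,i=7
  [20] #.#.. => #  t=0,i=14
  [19] #..## => #  t=0,i=16
  [18] #..#. => .  t=2,i=9
  [17] #...# => #  t=1,i=6
  [16] #.... => .  t=2,i=15
  [15] .#### => #  t=0,i=2
  [14] .###. => .  t=7,i=17
  [13] .##.# => #  t=0,i=10
  [12] .##.. => #  t=2,i=7
  [11] .#.## => #  t=0,i=8
  [10] .#.#. => .  t=0,i=13
  [9] .#..# => .  t=0,i=15
  [8] .#... => .  t=1,i=11
  [7] ..### => .  t=2,i=0
  [6] ..##. => .  t=0,i=17
  [5] ..#.# => .  t=1,i=8
  [4] ..#.. => #  t=4,i=2
  [3] ...## => #  t=2,i=18
  [2] ...#. => #  t=1,i=7
  [1] ....# => #  t=2,i=17
  [0] ..... => .  t=2,i=16
  bits 11000000100110101011100000011110 = 3231365150

3231365150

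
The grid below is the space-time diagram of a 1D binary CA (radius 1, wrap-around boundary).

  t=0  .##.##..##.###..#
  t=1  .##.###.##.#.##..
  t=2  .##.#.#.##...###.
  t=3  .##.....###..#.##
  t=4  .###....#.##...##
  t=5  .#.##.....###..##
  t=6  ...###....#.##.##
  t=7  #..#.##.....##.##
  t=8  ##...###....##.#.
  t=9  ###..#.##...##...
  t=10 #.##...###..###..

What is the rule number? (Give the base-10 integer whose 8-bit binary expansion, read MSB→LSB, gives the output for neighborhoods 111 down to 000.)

  nb ###: next=.  (t=0,i=12, bit7=0)
  nb ##.: next=#  (t=0,i=2, bit6=1)
  nb #.#: next=.  (t=0,i=0, bit5=0)
  nb #..: next=#  (t=0,i=6, bit4=1)
  nb .##: next=#  (t=0,i=1, bit3=1)
  nb .#.: next=.  (t=0,i=16, bit2=0)
  nb ..#: next=.  (t=0,i=7, bit1=0)
  nb ...: next=.  (t=1,i=16, bit0=0)
  bits 01011000 = 88

88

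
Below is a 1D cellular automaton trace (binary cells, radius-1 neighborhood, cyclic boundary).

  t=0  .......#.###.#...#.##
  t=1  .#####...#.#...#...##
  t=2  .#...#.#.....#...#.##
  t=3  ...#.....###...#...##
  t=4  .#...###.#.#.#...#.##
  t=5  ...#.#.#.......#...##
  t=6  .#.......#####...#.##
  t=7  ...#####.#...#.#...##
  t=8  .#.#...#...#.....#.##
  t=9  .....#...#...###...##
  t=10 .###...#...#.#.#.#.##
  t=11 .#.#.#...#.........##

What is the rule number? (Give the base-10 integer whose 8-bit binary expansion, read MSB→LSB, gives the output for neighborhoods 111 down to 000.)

73

  ### -> .   bit 7 = 0  t=0,i=10
  ##. -> #   bit 6 = 1  t=0,i=11
  #.# -> .   bit 5 = 0  t=0,i=8
  #.. -> .   bit 4 = 0  t=0,i=0
  .## -> #   bit 3 = 1  t=0,i=9
  .#. -> .   bit 2 = 0  t=0,i=7
  ..# -> .   bit 1 = 0  t=0,i=6
  ... -> #   bit 0 = 1  t=0,i=1
  bits 01001001 = 73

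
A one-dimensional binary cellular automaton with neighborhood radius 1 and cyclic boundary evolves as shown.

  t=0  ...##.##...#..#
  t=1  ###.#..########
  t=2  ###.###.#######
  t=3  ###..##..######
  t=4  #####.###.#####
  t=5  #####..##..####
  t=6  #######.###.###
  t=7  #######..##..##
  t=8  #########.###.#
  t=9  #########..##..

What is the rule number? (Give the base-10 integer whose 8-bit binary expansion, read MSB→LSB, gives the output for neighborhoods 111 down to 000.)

  [7] ### => #  t=1,i=0
  [6] ##. => #  t=0,i=4
  [5] #.# => .  t=0,i=5
  [4] #.. => #  t=0,i=0
  [3] .## => .  t=0,i=3
  [2] .#. => #  t=0,i=11
  [1] ..# => #  t=0,i=2
  [0] ... => #  t=0,i=1
  bits 11010111 = 215

215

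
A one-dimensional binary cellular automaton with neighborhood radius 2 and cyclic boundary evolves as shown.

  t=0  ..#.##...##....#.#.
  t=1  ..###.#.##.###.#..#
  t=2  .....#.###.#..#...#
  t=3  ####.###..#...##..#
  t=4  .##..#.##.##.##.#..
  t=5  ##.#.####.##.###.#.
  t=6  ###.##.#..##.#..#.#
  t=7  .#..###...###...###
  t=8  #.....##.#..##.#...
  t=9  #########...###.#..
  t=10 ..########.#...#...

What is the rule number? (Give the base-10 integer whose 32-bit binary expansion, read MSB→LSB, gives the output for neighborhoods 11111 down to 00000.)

3619760507

  [31] ##### => #  t=3,i=1
  [30] ####. => #  t=3,i=2
  [29] ###.# => .  t=1,i=4
  [28] ###.. => #  t=3,i=7
  [27] ##.## => .  t=1,i=10
  [26] ##.#. => #  t=1,i=5
  [25] ##..# => #  t=3,i=8
  [24] ##... => #  t=0,i=6
  [23] #.### => #  t=1,i=11
  [22] #.##. => #  t=0,i=4
  [21] #.#.# => .  t=1,i=6
  [20] #.#.. => .  t=0,i=17
  [19] #..## => .  t=1,i=1
  [18] #..#. => .  t=1,i=17
  [17] #...# => .  t=0,i=0
  [16] #.... => #  t=0,i=12
  [15] .#### => .  t=3,i=0
  [14] .###. => .  t=1,i=3
  [13] .##.# => #  t=1,i=9
  [12] .##.. => .  t=0,i=5
  [11] .#.## => #  t=0,i=3
  [10] .#.#. => .  t=0,i=16
  [9] .#..# => .  t=1,i=0
  [8] .#... => #  t=0,i=18
  [7] ..### => .  t=1,i=2
  [6] ..##. => #  t=0,i=9
  [5] ..#.# => #  t=0,i=2
  [4] ..#.. => #  t=1,i=18
  [3] ...## => #  t=0,i=8
  [2] ...#. => .  t=0,i=1
  [1] ....# => #  t=0,i=13
  [0] ..... => #  t=2,i=2
  bits 11010111110000010010100101111011 = 3619760507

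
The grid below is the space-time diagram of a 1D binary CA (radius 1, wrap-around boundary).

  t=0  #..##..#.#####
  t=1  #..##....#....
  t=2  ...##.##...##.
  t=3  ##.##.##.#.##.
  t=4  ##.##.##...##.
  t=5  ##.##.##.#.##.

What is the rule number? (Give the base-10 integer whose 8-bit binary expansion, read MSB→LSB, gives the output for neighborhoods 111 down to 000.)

  ### -> .   bit 7 = 0  t=0,i=10
  ##. -> #   bit 6 = 1  t=0,i=0
  #.# -> .   bit 5 = 0  t=0,i=8
  #.. -> .   bit 4 = 0  t=0,i=1
  .## -> #   bit 3 = 1  t=0,i=3
  .#. -> .   bit 2 = 0  t=0,i=7
  ..# -> .   bit 1 = 0  t=0,i=2
  ... -> #   bit 0 = 1  t=1,i=6
  bits 01001001 = 73

73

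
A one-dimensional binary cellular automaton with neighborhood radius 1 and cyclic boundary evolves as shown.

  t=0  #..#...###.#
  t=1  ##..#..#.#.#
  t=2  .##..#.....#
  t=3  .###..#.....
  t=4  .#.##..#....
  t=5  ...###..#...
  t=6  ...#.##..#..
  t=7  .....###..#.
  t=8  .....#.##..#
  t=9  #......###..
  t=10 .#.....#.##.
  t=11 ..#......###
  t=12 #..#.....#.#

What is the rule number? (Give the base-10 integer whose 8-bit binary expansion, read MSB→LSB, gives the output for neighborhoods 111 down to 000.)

88

  ###|.  b7=0 t=0,i=8
  ##.|#  b6=1 t=0,i=0
  #.#|.  b5=0 t=0,i=10
  #..|#  b4=1 t=0,i=1
  .##|#  b3=1 t=0,i=7
  .#.|.  b2=0 t=0,i=3
  ..#|.  b1=0 t=0,i=2
  ...|.  b0=0 t=0,i=5
  bits 01011000 = 88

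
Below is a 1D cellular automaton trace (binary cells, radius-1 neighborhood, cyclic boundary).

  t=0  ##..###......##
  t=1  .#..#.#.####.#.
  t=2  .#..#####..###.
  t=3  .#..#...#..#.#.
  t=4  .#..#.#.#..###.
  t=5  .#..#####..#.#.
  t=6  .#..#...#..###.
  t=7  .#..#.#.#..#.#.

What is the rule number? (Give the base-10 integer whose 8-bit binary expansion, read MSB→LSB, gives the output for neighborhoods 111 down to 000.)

109

  ### -> .   bit 7 = 0  t=0,i=0
  ##. -> #   bit 6 = 1  t=0,i=1
  #.# -> #   bit 5 = 1  t=1,i=5
  #.. -> .   bit 4 = 0  t=0,i=2
  .## -> #   bit 3 = 1  t=0,i=4
  .#. -> #   bit 2 = 1  t=1,i=1
  ..# -> .   bit 1 = 0  t=0,i=3
  ... -> #   bit 0 = 1  t=0,i=8
  bits 01101101 = 109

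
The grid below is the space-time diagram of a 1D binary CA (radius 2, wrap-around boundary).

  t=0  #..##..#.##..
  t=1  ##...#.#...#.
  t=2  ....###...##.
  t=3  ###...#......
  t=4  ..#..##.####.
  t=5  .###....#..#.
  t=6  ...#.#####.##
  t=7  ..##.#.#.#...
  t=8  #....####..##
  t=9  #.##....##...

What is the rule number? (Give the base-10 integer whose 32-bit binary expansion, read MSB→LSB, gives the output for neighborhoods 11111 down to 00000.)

  nb #####: next=#  (t=6,i=7, bit31=1)
  nb ####.: next=.  (t=4,i=10, bit30=0)
  nb ###.#: next=#  (t=6,i=9, bit29=1)
  nb ###..: next=#  (t=2,i=6, bit28=1)
  nb ##.##: next=.  (t=4,i=7, bit27=0)
  nb ##.#.: next=.  (t=7,i=4, bit26=0)
  nb ##..#: next=#  (t=0,i=5, bit25=1)
  nb ##...: next=.  (t=1,i=2, bit24=0)
  nb #.###: next=#  (t=4,i=8, bit23=1)
  nb #.##.: next=.  (t=0,i=9, bit22=0)
  nb #.#.#: next=#  (t=7,i=5, bit21=1)
  nb #.#..: next=.  (t=1,i=7, bit20=0)
  nb #..##: next=.  (t=0,i=2, bit19=0)
  nb #..#.: next=.  (t=0,i=6, bit18=0)
  nb #...#: next=.  (t=1,i=3, bit17=0)
  nb #....: next=#  (t=2,i=0, bit16=1)
  nb .####: next=.  (t=4,i=9, bit15=0)
  nb .###.: next=.  (t=2,i=5, bit14=0)
  nb .##.#: next=.  (t=4,i=6, bit13=0)
  nb .##..: next=.  (t=0,i=4, bit12=0)
  nb .#.##: next=.  (t=0,i=8, bit11=0)
  nb .#.#.: next=#  (t=1,i=6, bit10=1)
  nb .#..#: next=#  (t=0,i=1, bit9=1)
  nb .#...: next=.  (t=1,i=8, bit8=0)
  nb ..###: next=.  (t=2,i=4, bit7=0)
  nb ..##.: next=.  (t=0,i=3, bit6=0)
  nb ..#.#: next=#  (t=0,i=7, bit5=1)
  nb ..#..: next=#  (t=0,i=0, bit4=1)
  nb ...##: next=.  (t=2,i=3, bit3=0)
  nb ...#.: next=#  (t=1,i=4, bit2=1)
  nb ....#: next=#  (t=2,i=2, bit1=1)
  nb .....: next=#  (t=2,i=1, bit0=1)
  bits 10110010101000010000011000110111 = 2996897335

2996897335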